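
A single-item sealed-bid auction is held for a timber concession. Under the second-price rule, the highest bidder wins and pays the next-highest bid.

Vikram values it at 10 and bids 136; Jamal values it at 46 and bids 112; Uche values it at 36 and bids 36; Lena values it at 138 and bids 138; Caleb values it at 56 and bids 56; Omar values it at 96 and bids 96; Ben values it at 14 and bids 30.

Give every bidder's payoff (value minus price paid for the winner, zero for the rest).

Ordered from highest: Lena 138, then Vikram 136, then Jamal 112, then Omar 96, then Caleb 56, then Uche 36, then Ben 30.
Lena has the top bid and wins; the price is the second-highest bid, 136.
Lena's payoff = 138 − 136 = 2. All other bidders lose, so their payoff is 0.

Vikram 0, Jamal 0, Uche 0, Lena 2, Caleb 0, Omar 0, Ben 0.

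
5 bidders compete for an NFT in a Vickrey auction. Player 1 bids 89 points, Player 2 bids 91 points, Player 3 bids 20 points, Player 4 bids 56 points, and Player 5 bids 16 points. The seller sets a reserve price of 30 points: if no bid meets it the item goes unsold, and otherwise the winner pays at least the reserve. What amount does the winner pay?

The winner pays 89 points.

Bids in descending order: Player 2 91 points; Player 1 89 points; Player 4 56 points; Player 3 20 points; Player 5 16 points.
Player 2 has the highest bid, so Player 2 wins.
The second-highest bid is 89 points, which exceeds the reserve, so that sets the price.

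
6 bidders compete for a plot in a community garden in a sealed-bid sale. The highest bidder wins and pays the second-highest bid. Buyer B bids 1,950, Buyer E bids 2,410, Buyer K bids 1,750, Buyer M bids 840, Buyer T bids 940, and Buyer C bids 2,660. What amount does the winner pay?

Ordered from highest: Buyer C 2,660, then Buyer E 2,410, then Buyer B 1,950, then Buyer K 1,750, then Buyer T 940, then Buyer M 840.
Buyer C has the highest bid, so Buyer C wins.
The second-highest bid is 2,410, so that is what Buyer C pays.

Price paid: 2,410.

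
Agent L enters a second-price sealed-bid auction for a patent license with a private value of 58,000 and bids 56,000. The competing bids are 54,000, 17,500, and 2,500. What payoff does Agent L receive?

Highest competing bid: 54,000.
Agent L's bid 56,000 is the highest overall, so Agent L wins and pays the second-highest bid, 54,000.
Payoff = value − price = 58,000 − 54,000 = 4,000.

Payoff = 4,000.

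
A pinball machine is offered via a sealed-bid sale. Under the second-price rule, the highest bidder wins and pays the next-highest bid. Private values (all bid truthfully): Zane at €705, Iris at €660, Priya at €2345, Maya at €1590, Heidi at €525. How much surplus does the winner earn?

Ordered from highest: Priya €2345; Maya €1590; Zane €705; Iris €660; Heidi €525.
Priya wins with the top bid and pays the second-highest, €1590.
Surplus = €2345 − €1590 = €755.

€755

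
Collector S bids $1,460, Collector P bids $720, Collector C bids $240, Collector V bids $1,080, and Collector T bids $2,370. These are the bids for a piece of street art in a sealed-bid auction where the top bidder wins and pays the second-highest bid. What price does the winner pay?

Price paid: $1,460.

Sorted high to low: Collector T $2,370, then Collector S $1,460, then Collector V $1,080, then Collector P $720, then Collector C $240.
Collector T is the highest bidder, so Collector T wins.
Under the second-price rule, the price is the second-highest bid: $1,460.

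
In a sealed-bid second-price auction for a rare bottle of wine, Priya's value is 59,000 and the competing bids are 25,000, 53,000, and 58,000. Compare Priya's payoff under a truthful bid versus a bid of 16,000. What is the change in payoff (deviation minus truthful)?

Payoff change: -1,000.

The highest competing bid is 58,000.
Bidding truthfully at 59,000: Priya has the top bid, wins, and pays the second-highest bid 58,000. Payoff = 59,000 − 58,000 = 1,000.
Bidding 16,000: the top bid is 58,000 (a rival), so Priya loses. Payoff = 0.
Change = 0 − 1,000 = -1,000.
Deviating from a truthful bid can only lose payoff in a second-price auction — never gain.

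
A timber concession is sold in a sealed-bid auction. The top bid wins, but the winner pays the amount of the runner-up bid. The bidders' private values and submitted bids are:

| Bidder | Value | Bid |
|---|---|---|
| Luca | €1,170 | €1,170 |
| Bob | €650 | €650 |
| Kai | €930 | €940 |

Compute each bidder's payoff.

Sorted high to low: Luca €1,170; Kai €940; Bob €650.
Luca has the top bid and wins; the price is the second-highest bid, €940.
Luca's payoff = €1,170 − €940 = €230. All other bidders lose, so their payoff is 0.

Luca €230, Bob €0, Kai €0.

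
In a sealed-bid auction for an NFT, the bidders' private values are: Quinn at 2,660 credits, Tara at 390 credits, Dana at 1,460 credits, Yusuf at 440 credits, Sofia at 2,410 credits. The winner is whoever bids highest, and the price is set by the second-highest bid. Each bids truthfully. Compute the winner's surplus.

250 credits

Ranking the bids: Quinn 2,660 credits; Sofia 2,410 credits; Dana 1,460 credits; Yusuf 440 credits; Tara 390 credits.
Quinn wins with the top bid and pays the second-highest, 2,410 credits.
Surplus = 2,660 credits − 2,410 credits = 250 credits.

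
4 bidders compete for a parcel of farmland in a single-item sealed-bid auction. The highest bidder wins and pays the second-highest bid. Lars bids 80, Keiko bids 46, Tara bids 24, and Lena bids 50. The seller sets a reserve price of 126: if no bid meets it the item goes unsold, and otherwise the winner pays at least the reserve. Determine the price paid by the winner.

unsold

Ordered from highest: Lars 80; Lena 50; Keiko 46; Tara 24.
The top bid 80 is below the reserve 126, so the item goes unsold and nothing is paid.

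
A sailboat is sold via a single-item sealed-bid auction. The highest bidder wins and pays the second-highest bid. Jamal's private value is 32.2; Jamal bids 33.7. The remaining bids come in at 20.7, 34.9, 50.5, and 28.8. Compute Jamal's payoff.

Highest competing bid: 50.5.
Jamal's bid 33.7 is not the highest, so Jamal loses, pays nothing, and earns zero payoff.

0.0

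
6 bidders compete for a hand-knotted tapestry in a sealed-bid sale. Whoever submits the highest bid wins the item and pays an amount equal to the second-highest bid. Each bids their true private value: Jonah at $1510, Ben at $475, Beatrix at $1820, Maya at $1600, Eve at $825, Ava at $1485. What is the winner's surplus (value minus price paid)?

Ordered from highest: Beatrix $1820; Maya $1600; Jonah $1510; Ava $1485; Eve $825; Ben $475.
Beatrix wins with the top bid and pays the second-highest, $1600.
Surplus = $1820 − $1600 = $220.

Winner's surplus: $220.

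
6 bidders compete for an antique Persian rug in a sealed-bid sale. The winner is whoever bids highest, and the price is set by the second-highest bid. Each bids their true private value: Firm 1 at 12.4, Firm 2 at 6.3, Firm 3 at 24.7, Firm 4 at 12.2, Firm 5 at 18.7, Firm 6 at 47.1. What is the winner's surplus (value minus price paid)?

Sorted high to low: Firm 6 47.1, then Firm 3 24.7, then Firm 5 18.7, then Firm 1 12.4, then Firm 4 12.2, then Firm 2 6.3.
Firm 6 wins with the top bid and pays the second-highest, 24.7.
Surplus = 47.1 − 24.7 = 22.4.

Winner's surplus: 22.4.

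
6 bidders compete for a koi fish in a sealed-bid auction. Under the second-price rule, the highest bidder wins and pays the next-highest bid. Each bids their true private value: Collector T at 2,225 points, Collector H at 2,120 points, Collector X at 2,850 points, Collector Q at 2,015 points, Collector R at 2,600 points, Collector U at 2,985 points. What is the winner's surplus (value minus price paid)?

Winner's surplus: 135 points.

Ordered from highest: Collector U 2,985 points, then Collector X 2,850 points, then Collector R 2,600 points, then Collector T 2,225 points, then Collector H 2,120 points, then Collector Q 2,015 points.
Collector U wins with the top bid and pays the second-highest, 2,850 points.
Surplus = 2,985 points − 2,850 points = 135 points.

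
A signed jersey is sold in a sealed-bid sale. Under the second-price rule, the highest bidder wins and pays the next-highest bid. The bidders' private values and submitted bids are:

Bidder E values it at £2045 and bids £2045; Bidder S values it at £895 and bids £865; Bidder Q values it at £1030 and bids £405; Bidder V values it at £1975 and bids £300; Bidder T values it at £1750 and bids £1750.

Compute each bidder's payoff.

Ranking the bids: Bidder E £2045 > Bidder T £1750 > Bidder S £865 > Bidder Q £405 > Bidder V £300.
Bidder E has the top bid and wins; the price is the second-highest bid, £1750.
Bidder E's payoff = £2045 − £1750 = £295. All other bidders lose, so their payoff is 0.

Bidder E £295, Bidder S £0, Bidder Q £0, Bidder V £0, Bidder T £0.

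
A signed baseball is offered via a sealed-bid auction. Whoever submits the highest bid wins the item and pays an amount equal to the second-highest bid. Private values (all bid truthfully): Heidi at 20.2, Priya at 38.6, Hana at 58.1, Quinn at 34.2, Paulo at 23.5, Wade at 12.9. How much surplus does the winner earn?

Ranking the bids: Hana 58.1; Priya 38.6; Quinn 34.2; Paulo 23.5; Heidi 20.2; Wade 12.9.
Hana wins with the top bid and pays the second-highest, 38.6.
Surplus = 58.1 − 38.6 = 19.5.

19.5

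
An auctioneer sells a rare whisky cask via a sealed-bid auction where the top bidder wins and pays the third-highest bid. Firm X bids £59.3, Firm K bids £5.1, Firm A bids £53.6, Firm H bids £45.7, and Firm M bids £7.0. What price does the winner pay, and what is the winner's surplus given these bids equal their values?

The winner pays £45.7 for a surplus of £13.6.

Bids in descending order: Firm X £59.3; Firm A £53.6; Firm H £45.7; Firm M £7.0; Firm K £5.1.
Firm X is the highest bidder, so Firm X wins.
Under the third-price rule, the price is the third-highest bid: £45.7.
Surplus = £59.3 − £45.7 = £13.6.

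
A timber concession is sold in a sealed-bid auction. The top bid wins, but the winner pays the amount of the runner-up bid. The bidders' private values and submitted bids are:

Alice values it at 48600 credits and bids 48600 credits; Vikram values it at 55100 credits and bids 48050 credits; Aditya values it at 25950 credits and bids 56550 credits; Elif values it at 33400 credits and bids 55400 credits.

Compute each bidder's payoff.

Ranking the bids: Aditya 56550 credits, then Elif 55400 credits, then Alice 48600 credits, then Vikram 48050 credits.
Aditya has the top bid and wins; the price is the second-highest bid, 55400 credits.
Aditya's payoff = 25950 credits − 55400 credits = -29450 credits. All other bidders lose, so their payoff is 0.

Alice 0 credits, Vikram 0 credits, Aditya -29450 credits, Elif 0 credits.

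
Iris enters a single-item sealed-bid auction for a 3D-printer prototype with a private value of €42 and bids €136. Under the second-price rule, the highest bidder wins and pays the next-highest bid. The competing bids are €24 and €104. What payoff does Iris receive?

Highest competing bid: €104.
Iris's bid €136 is the highest overall, so Iris wins and pays the second-highest bid, €104.
Payoff = value − price = €42 − €104 = -€62.

-€62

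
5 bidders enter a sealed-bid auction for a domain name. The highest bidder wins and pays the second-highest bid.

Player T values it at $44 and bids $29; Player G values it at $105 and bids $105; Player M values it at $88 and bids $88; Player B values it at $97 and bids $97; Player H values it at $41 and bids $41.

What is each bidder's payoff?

Bids in descending order: Player G $105, then Player B $97, then Player M $88, then Player H $41, then Player T $29.
Player G has the top bid and wins; the price is the second-highest bid, $97.
Player G's payoff = $105 − $97 = $8. All other bidders lose, so their payoff is 0.

Player T $0, Player G $8, Player M $0, Player B $0, Player H $0.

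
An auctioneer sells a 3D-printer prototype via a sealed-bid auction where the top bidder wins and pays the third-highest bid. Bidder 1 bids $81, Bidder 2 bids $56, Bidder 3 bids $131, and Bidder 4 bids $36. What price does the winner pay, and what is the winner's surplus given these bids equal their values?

Price $56; surplus $75.

Ranking the bids: Bidder 3 $131; Bidder 1 $81; Bidder 2 $56; Bidder 4 $36.
Bidder 3 is the highest bidder, so Bidder 3 wins.
Under the third-price rule, the price is the third-highest bid: $56.
Surplus = $131 − $56 = $75.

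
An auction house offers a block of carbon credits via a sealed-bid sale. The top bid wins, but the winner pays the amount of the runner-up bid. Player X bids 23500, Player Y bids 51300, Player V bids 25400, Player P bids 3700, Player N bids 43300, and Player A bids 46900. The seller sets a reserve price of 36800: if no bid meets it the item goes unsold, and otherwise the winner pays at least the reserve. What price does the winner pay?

Ranking the bids: Player Y 51300; Player A 46900; Player N 43300; Player V 25400; Player X 23500; Player P 3700.
Player Y has the highest bid, so Player Y wins.
The second-highest bid is 46900, which exceeds the reserve, so that sets the price.

46900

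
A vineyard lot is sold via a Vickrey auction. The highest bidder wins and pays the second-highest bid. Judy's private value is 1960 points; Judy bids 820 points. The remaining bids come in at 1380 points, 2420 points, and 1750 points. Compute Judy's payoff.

Highest competing bid: 2420 points.
Judy's bid 820 points is not the highest, so Judy loses, pays nothing, and earns zero payoff.

0 points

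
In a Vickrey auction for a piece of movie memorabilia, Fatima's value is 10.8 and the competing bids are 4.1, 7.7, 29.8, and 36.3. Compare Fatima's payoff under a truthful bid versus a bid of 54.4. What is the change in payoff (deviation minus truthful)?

The highest competing bid is 36.3.
Bidding truthfully at 10.8: the top bid is 36.3 (a rival), so Fatima loses. Payoff = 0.0.
Bidding 54.4: Fatima has the top bid, wins, and pays the second-highest bid 36.3. Payoff = 10.8 − 36.3 = -25.5.
Change = -25.5 − 0.0 = -25.5.

-25.5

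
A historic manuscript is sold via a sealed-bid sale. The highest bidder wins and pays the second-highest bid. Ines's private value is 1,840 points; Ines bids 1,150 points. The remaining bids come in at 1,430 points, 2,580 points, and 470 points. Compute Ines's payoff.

Payoff = 0 points.

Highest competing bid: 2,580 points.
Ines's bid 1,150 points is not the highest, so Ines loses, pays nothing, and earns zero payoff.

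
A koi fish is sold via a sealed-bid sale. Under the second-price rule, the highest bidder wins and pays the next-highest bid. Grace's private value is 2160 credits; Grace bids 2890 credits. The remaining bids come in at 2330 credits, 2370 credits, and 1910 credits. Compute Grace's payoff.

Highest competing bid: 2370 credits.
Grace's bid 2890 credits is the highest overall, so Grace wins and pays the second-highest bid, 2370 credits.
Payoff = value − price = 2160 credits − 2370 credits = -210 credits.
Overbidding won the item at a price above value — truthful bidding would have avoided this loss.

Payoff = -210 credits.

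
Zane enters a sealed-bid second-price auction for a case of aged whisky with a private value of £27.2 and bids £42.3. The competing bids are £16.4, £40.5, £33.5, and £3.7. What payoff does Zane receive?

-£13.3

Highest competing bid: £40.5.
Zane's bid £42.3 is the highest overall, so Zane wins and pays the second-highest bid, £40.5.
Payoff = value − price = £27.2 − £40.5 = -£13.3.
Overbidding won the item at a price above value — truthful bidding would have avoided this loss.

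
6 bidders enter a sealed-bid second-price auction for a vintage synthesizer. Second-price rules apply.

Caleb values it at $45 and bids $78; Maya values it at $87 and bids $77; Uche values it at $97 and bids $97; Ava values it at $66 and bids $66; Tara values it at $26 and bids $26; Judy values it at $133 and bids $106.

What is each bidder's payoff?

Ranking the bids: Judy $106; Uche $97; Caleb $78; Maya $77; Ava $66; Tara $26.
Judy has the top bid and wins; the price is the second-highest bid, $97.
Judy's payoff = $133 − $97 = $36. All other bidders lose, so their payoff is 0.

Caleb $0, Maya $0, Uche $0, Ava $0, Tara $0, Judy $36.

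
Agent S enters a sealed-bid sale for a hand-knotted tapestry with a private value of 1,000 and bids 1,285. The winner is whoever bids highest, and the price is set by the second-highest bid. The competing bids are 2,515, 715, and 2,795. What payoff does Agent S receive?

0

Highest competing bid: 2,795.
Agent S's bid 1,285 is not the highest, so Agent S loses, pays nothing, and earns zero payoff.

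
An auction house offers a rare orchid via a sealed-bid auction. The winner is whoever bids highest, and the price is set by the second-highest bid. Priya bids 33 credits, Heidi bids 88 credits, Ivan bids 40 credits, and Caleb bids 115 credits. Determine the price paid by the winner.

88 credits

Bids in descending order: Caleb 115 credits > Heidi 88 credits > Ivan 40 credits > Priya 33 credits.
Caleb has the highest bid, so Caleb wins.
The second-highest bid is 88 credits, so that is what Caleb pays.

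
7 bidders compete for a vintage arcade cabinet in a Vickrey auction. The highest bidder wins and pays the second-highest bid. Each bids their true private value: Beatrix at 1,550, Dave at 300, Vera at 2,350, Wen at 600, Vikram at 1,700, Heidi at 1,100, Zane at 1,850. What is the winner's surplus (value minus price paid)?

Winner's surplus: 500.

Ranking the bids: Vera 2,350 > Zane 1,850 > Vikram 1,700 > Beatrix 1,550 > Heidi 1,100 > Wen 600 > Dave 300.
Vera wins with the top bid and pays the second-highest, 1,850.
Surplus = 2,350 − 1,850 = 500.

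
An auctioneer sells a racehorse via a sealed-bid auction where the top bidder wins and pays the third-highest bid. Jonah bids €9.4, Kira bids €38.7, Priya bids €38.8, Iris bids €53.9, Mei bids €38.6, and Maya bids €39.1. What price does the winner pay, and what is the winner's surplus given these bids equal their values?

Sorted high to low: Iris €53.9 > Maya €39.1 > Priya €38.8 > Kira €38.7 > Mei €38.6 > Jonah €9.4.
Iris is the highest bidder, so Iris wins.
Under the third-price rule, the price is the third-highest bid: €38.8.
Surplus = €53.9 − €38.8 = €15.1.

The winner pays €38.8 for a surplus of €15.1.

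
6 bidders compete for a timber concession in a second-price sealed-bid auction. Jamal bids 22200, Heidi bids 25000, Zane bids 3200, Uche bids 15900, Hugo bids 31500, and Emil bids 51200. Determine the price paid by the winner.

The winner pays 31500.

Ranking the bids: Emil 51200; Hugo 31500; Heidi 25000; Jamal 22200; Uche 15900; Zane 3200.
Emil has the highest bid, so Emil wins.
The second-highest bid is 31500, so that is what Emil pays.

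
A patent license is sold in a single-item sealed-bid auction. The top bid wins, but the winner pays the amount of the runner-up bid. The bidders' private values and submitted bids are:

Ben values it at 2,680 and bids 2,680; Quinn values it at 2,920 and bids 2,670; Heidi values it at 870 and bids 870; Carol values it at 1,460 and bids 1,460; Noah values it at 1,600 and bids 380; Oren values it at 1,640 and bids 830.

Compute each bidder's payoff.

Sorted high to low: Ben 2,680 > Quinn 2,670 > Carol 1,460 > Heidi 870 > Oren 830 > Noah 380.
Ben has the top bid and wins; the price is the second-highest bid, 2,670.
Ben's payoff = 2,680 − 2,670 = 10. All other bidders lose, so their payoff is 0.

Ben 10, Quinn 0, Heidi 0, Carol 0, Noah 0, Oren 0.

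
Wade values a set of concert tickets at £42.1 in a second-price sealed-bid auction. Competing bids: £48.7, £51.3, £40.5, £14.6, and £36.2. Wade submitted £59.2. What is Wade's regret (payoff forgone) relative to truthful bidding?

The highest competing bid is £51.3.
Bidding truthfully at £42.1: the top bid is £51.3 (a rival), so Wade loses. Payoff = £0.0.
Bidding £59.2: Wade has the top bid, wins, and pays the second-highest bid £51.3. Payoff = £42.1 − £51.3 = -£9.2.
Regret = truthful payoff − actual payoff = £0.0 − -£9.2 = £9.2.

Payoff forgone: £9.2.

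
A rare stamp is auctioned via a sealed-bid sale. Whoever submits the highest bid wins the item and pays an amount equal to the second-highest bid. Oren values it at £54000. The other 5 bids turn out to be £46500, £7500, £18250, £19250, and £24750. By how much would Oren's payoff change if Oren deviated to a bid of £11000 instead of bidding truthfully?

The highest competing bid is £46500.
Bidding truthfully at £54000: Oren has the top bid, wins, and pays the second-highest bid £46500. Payoff = £54000 − £46500 = £7500.
Bidding £11000: the top bid is £46500 (a rival), so Oren loses. Payoff = £0.
Change = £0 − £7500 = -£7500.

Change in payoff: -£7500.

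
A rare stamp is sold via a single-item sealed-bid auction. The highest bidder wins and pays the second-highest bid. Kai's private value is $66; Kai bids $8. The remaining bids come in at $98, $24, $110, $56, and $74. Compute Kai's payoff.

$0

Highest competing bid: $110.
Kai's bid $8 is not the highest, so Kai loses, pays nothing, and earns zero payoff.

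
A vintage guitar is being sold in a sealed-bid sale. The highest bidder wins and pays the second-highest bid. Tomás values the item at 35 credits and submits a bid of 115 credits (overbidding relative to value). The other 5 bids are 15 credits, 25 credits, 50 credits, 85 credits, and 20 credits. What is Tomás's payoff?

Highest competing bid: 85 credits.
Tomás's bid 115 credits is the highest overall, so Tomás wins and pays the second-highest bid, 85 credits.
Payoff = value − price = 35 credits − 85 credits = -50 credits.

Payoff = -50 credits.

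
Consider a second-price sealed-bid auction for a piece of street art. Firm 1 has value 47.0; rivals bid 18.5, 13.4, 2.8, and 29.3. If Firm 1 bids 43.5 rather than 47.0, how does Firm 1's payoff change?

0.0

The highest competing bid is 29.3.
Bidding truthfully at 47.0: Firm 1 has the top bid, wins, and pays the second-highest bid 29.3. Payoff = 47.0 − 29.3 = 17.7.
Bidding 43.5: Firm 1 has the top bid, wins, and pays the second-highest bid 29.3. Payoff = 47.0 − 29.3 = 17.7.
Change = 17.7 − 17.7 = 0.0.
The bid only affects whether you win, not the price — here both bids land on the same side of the top rival bid, so the deviation is payoff-neutral.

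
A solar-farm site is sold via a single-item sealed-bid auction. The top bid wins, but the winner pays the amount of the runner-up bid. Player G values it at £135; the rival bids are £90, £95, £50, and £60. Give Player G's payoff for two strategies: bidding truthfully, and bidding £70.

The highest competing bid is £95.
Bidding truthfully at £135: Player G has the top bid, wins, and pays the second-highest bid £95. Payoff = £135 − £95 = £40.
Bidding £70: the top bid is £95 (a rival), so Player G loses. Payoff = £0.

Truthful: £40; alternative: £0.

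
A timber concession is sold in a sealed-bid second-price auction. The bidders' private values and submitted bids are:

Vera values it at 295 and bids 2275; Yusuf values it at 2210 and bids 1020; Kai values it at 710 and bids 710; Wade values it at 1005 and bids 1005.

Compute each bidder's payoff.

Ranking the bids: Vera 2275 > Yusuf 1020 > Wade 1005 > Kai 710.
Vera has the top bid and wins; the price is the second-highest bid, 1020.
Vera's payoff = 295 − 1020 = -725. All other bidders lose, so their payoff is 0.

Payoffs: Vera -725, Yusuf 0, Kai 0, Wade 0.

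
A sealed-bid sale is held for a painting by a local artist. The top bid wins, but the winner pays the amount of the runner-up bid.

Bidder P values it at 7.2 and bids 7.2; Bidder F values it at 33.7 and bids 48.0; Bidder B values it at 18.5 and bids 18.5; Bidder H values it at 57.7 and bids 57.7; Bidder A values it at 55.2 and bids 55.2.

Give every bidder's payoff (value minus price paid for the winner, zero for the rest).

Bids in descending order: Bidder H 57.7 > Bidder A 55.2 > Bidder F 48.0 > Bidder B 18.5 > Bidder P 7.2.
Bidder H has the top bid and wins; the price is the second-highest bid, 55.2.
Bidder H's payoff = 57.7 − 55.2 = 2.5. All other bidders lose, so their payoff is 0.

Payoffs: Bidder P 0.0, Bidder F 0.0, Bidder B 0.0, Bidder H 2.5, Bidder A 0.0.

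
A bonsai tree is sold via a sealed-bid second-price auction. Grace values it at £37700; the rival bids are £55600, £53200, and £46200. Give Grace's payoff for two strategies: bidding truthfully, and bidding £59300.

(a) £0  (b) -£17900

The highest competing bid is £55600.
Bidding truthfully at £37700: the top bid is £55600 (a rival), so Grace loses. Payoff = £0.
Bidding £59300: Grace has the top bid, wins, and pays the second-highest bid £55600. Payoff = £37700 − £55600 = -£17900.
Deviating from a truthful bid can only lose payoff in a second-price auction — never gain.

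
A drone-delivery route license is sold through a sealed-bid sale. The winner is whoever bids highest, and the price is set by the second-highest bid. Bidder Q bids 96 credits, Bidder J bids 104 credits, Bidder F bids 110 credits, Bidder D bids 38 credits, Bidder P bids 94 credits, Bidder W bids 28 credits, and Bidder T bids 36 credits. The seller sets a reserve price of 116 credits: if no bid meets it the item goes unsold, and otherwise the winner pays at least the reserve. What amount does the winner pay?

Ordered from highest: Bidder F 110 credits, then Bidder J 104 credits, then Bidder Q 96 credits, then Bidder P 94 credits, then Bidder D 38 credits, then Bidder T 36 credits, then Bidder W 28 credits.
The top bid 110 credits is below the reserve 116 credits, so the item goes unsold and nothing is paid.

unsold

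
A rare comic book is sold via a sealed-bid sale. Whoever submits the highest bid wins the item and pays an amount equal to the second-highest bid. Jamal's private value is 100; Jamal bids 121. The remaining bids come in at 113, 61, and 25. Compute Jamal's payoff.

Highest competing bid: 113.
Jamal's bid 121 is the highest overall, so Jamal wins and pays the second-highest bid, 113.
Payoff = value − price = 100 − 113 = -13.

-13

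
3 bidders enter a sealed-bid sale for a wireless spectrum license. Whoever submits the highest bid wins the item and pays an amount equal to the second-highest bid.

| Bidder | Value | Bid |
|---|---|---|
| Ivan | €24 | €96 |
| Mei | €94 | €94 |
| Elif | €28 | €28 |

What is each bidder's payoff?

Payoffs: Ivan -€70, Mei €0, Elif €0.

Bids in descending order: Ivan €96; Mei €94; Elif €28.
Ivan has the top bid and wins; the price is the second-highest bid, €94.
Ivan's payoff = €24 − €94 = -€70. All other bidders lose, so their payoff is 0.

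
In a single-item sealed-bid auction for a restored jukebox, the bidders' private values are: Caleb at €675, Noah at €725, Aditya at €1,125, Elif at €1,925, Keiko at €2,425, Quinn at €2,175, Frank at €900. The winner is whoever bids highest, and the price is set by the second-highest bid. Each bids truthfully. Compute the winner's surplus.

Surplus = €250.

Ordered from highest: Keiko €2,425; Quinn €2,175; Elif €1,925; Aditya €1,125; Frank €900; Noah €725; Caleb €675.
Keiko wins with the top bid and pays the second-highest, €2,175.
Surplus = €2,425 − €2,175 = €250.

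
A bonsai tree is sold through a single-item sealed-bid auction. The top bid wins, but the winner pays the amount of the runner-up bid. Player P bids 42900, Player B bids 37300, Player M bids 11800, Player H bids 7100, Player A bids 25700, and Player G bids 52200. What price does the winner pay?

Ordered from highest: Player G 52200 > Player P 42900 > Player B 37300 > Player A 25700 > Player M 11800 > Player H 7100.
Player G has the highest bid, so Player G wins.
The second-highest bid is 42900, so that is what Player G pays.

Price paid: 42900.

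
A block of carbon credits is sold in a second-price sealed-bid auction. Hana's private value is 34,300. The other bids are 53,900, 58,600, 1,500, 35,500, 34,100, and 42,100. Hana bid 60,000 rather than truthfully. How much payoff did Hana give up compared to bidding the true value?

The highest competing bid is 58,600.
Bidding truthfully at 34,300: the top bid is 58,600 (a rival), so Hana loses. Payoff = 0.
Bidding 60,000: Hana has the top bid, wins, and pays the second-highest bid 58,600. Payoff = 34,300 − 58,600 = -24,300.
Regret = truthful payoff − actual payoff = 0 − -24,300 = 24,300.
Deviating from a truthful bid can only lose payoff in a second-price auction — never gain.

Regret: 24,300.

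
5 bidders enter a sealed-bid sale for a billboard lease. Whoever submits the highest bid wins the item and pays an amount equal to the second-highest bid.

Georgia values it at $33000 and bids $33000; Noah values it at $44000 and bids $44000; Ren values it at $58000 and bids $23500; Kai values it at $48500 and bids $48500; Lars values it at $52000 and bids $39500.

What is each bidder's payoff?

Payoffs: Georgia $0, Noah $0, Ren $0, Kai $4500, Lars $0.

Ordered from highest: Kai $48500, then Noah $44000, then Lars $39500, then Georgia $33000, then Ren $23500.
Kai has the top bid and wins; the price is the second-highest bid, $44000.
Kai's payoff = $48500 − $44000 = $4500. All other bidders lose, so their payoff is 0.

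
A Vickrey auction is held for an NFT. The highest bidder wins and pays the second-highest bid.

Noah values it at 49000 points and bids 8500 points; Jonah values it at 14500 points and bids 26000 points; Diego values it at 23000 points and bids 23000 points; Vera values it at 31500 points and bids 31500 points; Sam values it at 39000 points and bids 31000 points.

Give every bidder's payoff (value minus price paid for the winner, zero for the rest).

Sorted high to low: Vera 31500 points > Sam 31000 points > Jonah 26000 points > Diego 23000 points > Noah 8500 points.
Vera has the top bid and wins; the price is the second-highest bid, 31000 points.
Vera's payoff = 31500 points − 31000 points = 500 points. All other bidders lose, so their payoff is 0.

Payoffs: Noah 0 points, Jonah 0 points, Diego 0 points, Vera 500 points, Sam 0 points.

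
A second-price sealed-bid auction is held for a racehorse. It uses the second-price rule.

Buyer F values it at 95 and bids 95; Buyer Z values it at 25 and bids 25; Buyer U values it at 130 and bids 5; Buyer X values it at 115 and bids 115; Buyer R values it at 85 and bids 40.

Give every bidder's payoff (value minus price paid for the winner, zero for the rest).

Bids in descending order: Buyer X 115 > Buyer F 95 > Buyer R 40 > Buyer Z 25 > Buyer U 5.
Buyer X has the top bid and wins; the price is the second-highest bid, 95.
Buyer X's payoff = 115 − 95 = 20. All other bidders lose, so their payoff is 0.

Payoffs: Buyer F 0, Buyer Z 0, Buyer U 0, Buyer X 20, Buyer R 0.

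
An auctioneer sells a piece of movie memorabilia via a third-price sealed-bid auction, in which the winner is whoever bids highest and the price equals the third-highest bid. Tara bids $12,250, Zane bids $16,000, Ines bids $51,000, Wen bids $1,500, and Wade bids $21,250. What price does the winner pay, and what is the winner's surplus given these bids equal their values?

Price $16,000; surplus $35,000.

Ranking the bids: Ines $51,000; Wade $21,250; Zane $16,000; Tara $12,250; Wen $1,500.
Ines is the highest bidder, so Ines wins.
Under the third-price rule, the price is the third-highest bid: $16,000.
Surplus = $51,000 − $16,000 = $35,000.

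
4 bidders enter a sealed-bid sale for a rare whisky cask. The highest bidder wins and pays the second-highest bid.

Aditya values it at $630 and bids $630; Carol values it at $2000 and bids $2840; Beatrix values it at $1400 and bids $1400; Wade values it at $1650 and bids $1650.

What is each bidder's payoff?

Sorted high to low: Carol $2840, then Wade $1650, then Beatrix $1400, then Aditya $630.
Carol has the top bid and wins; the price is the second-highest bid, $1650.
Carol's payoff = $2000 − $1650 = $350. All other bidders lose, so their payoff is 0.

Aditya $0, Carol $350, Beatrix $0, Wade $0.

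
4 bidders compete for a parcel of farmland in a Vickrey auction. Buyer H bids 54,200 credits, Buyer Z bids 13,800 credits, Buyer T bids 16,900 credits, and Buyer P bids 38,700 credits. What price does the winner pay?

Ranking the bids: Buyer H 54,200 credits, then Buyer P 38,700 credits, then Buyer T 16,900 credits, then Buyer Z 13,800 credits.
Buyer H has the highest bid, so Buyer H wins.
The second-highest bid is 38,700 credits, so that is what Buyer H pays.

The winner pays 38,700 credits.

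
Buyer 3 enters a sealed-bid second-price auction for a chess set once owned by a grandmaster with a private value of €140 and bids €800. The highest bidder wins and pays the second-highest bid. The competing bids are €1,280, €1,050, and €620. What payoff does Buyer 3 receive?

€0

Highest competing bid: €1,280.
Buyer 3's bid €800 is not the highest, so Buyer 3 loses, pays nothing, and earns zero payoff.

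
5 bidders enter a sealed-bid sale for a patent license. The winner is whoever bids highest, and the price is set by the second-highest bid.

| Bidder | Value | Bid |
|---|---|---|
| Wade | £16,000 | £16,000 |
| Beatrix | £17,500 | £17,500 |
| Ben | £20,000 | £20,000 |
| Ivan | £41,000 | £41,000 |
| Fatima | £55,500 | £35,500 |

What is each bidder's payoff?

Ordered from highest: Ivan £41,000 > Fatima £35,500 > Ben £20,000 > Beatrix £17,500 > Wade £16,000.
Ivan has the top bid and wins; the price is the second-highest bid, £35,500.
Ivan's payoff = £41,000 − £35,500 = £5,500. All other bidders lose, so their payoff is 0.

Wade £0, Beatrix £0, Ben £0, Ivan £5,500, Fatima £0.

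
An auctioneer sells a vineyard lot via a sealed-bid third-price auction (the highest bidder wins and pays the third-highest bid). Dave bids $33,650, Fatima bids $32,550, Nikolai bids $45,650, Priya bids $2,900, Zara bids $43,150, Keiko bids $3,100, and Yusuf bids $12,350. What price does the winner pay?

$33,650

Ordered from highest: Nikolai $45,650; Zara $43,150; Dave $33,650; Fatima $32,550; Yusuf $12,350; Keiko $3,100; Priya $2,900.
Nikolai is the highest bidder, so Nikolai wins.
Under the third-price rule, the price is the third-highest bid: $33,650.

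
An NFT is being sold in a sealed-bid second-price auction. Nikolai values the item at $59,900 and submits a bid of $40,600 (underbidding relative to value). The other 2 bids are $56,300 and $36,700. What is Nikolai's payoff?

$0

Highest competing bid: $56,300.
Nikolai's bid $40,600 is not the highest, so Nikolai loses, pays nothing, and earns zero payoff.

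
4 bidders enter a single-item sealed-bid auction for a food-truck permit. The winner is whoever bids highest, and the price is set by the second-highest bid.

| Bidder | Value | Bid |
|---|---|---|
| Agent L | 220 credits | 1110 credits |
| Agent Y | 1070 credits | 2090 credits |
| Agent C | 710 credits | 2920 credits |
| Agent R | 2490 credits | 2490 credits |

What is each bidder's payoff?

Payoffs: Agent L 0 credits, Agent Y 0 credits, Agent C -1780 credits, Agent R 0 credits.

Ranking the bids: Agent C 2920 credits > Agent R 2490 credits > Agent Y 2090 credits > Agent L 1110 credits.
Agent C has the top bid and wins; the price is the second-highest bid, 2490 credits.
Agent C's payoff = 710 credits − 2490 credits = -1780 credits. All other bidders lose, so their payoff is 0.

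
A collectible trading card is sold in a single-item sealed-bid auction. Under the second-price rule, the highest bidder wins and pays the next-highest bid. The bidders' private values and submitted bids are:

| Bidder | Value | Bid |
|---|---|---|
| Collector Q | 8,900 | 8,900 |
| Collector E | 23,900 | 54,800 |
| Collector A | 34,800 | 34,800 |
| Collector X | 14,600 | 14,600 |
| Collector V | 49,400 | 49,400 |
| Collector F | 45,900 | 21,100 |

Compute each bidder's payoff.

Bids in descending order: Collector E 54,800 > Collector V 49,400 > Collector A 34,800 > Collector F 21,100 > Collector X 14,600 > Collector Q 8,900.
Collector E has the top bid and wins; the price is the second-highest bid, 49,400.
Collector E's payoff = 23,900 − 49,400 = -25,500. All other bidders lose, so their payoff is 0.

Payoffs: Collector Q 0, Collector E -25,500, Collector A 0, Collector X 0, Collector V 0, Collector F 0.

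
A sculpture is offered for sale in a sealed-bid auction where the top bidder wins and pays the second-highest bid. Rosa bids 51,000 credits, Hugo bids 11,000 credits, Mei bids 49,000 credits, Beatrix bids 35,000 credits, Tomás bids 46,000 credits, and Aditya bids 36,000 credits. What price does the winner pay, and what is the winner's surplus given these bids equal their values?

Ordered from highest: Rosa 51,000 credits; Mei 49,000 credits; Tomás 46,000 credits; Aditya 36,000 credits; Beatrix 35,000 credits; Hugo 11,000 credits.
Rosa is the highest bidder, so Rosa wins.
Under the second-price rule, the price is the second-highest bid: 49,000 credits.
Surplus = 51,000 credits − 49,000 credits = 2,000 credits.

Price 49,000 credits; surplus 2,000 credits.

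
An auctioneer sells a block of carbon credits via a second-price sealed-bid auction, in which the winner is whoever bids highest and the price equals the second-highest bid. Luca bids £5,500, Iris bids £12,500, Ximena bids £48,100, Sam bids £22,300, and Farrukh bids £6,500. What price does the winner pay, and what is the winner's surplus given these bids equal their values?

Bids in descending order: Ximena £48,100, then Sam £22,300, then Iris £12,500, then Farrukh £6,500, then Luca £5,500.
Ximena is the highest bidder, so Ximena wins.
Under the second-price rule, the price is the second-highest bid: £22,300.
Surplus = £48,100 − £22,300 = £25,800.

Price £22,300; surplus £25,800.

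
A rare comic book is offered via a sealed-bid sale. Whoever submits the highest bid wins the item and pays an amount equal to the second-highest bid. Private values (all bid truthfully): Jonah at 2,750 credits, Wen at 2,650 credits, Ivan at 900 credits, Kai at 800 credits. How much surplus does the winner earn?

Ranking the bids: Jonah 2,750 credits > Wen 2,650 credits > Ivan 900 credits > Kai 800 credits.
Jonah wins with the top bid and pays the second-highest, 2,650 credits.
Surplus = 2,750 credits − 2,650 credits = 100 credits.

100 credits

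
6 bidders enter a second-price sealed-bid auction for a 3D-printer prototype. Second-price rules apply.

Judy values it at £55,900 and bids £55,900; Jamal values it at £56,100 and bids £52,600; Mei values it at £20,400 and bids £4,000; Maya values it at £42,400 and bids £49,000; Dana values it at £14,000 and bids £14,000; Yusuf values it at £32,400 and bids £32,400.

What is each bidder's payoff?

Sorted high to low: Judy £55,900 > Jamal £52,600 > Maya £49,000 > Yusuf £32,400 > Dana £14,000 > Mei £4,000.
Judy has the top bid and wins; the price is the second-highest bid, £52,600.
Judy's payoff = £55,900 − £52,600 = £3,300. All other bidders lose, so their payoff is 0.

Judy £3,300, Jamal £0, Mei £0, Maya £0, Dana £0, Yusuf £0.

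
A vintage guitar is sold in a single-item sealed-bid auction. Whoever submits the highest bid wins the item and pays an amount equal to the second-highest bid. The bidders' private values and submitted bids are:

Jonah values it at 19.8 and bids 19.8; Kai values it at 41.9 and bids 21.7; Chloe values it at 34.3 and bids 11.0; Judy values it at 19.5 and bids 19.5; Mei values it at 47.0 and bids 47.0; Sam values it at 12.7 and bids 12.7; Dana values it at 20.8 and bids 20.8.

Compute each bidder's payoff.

Ordered from highest: Mei 47.0; Kai 21.7; Dana 20.8; Jonah 19.8; Judy 19.5; Sam 12.7; Chloe 11.0.
Mei has the top bid and wins; the price is the second-highest bid, 21.7.
Mei's payoff = 47.0 − 21.7 = 25.3. All other bidders lose, so their payoff is 0.

Payoffs: Jonah 0.0, Kai 0.0, Chloe 0.0, Judy 0.0, Mei 25.3, Sam 0.0, Dana 0.0.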